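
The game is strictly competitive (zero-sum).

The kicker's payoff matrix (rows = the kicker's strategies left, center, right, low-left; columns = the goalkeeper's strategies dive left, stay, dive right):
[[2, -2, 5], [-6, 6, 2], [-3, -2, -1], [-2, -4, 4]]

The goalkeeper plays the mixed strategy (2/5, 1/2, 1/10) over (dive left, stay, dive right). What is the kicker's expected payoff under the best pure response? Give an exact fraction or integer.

left: (2)·(2/5) + (-2)·(1/2) + (5)·(1/10) = 3/10.
center: (-6)·(2/5) + (6)·(1/2) + (2)·(1/10) = 4/5.
right: (-3)·(2/5) + (-2)·(1/2) + (-1)·(1/10) = -23/10.
low-left: (-2)·(2/5) + (-4)·(1/2) + (4)·(1/10) = -12/5.
The best pure response is center with expected payoff 4/5.

4/5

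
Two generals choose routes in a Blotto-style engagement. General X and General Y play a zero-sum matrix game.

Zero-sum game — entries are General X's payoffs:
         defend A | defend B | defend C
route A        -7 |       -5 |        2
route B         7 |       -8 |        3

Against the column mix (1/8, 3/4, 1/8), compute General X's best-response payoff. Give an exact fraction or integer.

route A: (-7)·(1/8) + (-5)·(3/4) + (2)·(1/8) = -35/8.
route B: (7)·(1/8) + (-8)·(3/4) + (3)·(1/8) = -19/4.
The best pure response is route A with expected payoff -35/8.

-35/8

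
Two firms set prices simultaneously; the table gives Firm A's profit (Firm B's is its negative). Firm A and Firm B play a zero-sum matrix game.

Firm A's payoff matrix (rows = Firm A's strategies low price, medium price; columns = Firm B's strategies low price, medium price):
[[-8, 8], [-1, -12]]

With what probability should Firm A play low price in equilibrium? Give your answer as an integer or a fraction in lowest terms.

Row minima are -8 and -12, so Firm A's maximin is -8; column maxima are -1 and 8, so Firm B's minimax is -1. These differ, so the equilibrium is in mixed strategies.
Let Firm A play low price with probability p. Firm B is indifferent when −8p − (1−p) = 8p − 12(1−p), giving p = 11/27.

11/27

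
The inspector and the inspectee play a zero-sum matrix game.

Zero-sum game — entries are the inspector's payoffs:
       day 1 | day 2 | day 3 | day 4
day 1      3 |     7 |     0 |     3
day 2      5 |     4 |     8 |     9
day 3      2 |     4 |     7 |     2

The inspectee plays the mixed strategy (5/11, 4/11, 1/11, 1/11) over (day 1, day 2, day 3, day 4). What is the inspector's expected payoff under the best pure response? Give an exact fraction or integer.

day 1: (3)·(5/11) + (7)·(4/11) + (0)·(1/11) + (3)·(1/11) = 46/11.
day 2: (5)·(5/11) + (4)·(4/11) + (8)·(1/11) + (9)·(1/11) = 58/11.
day 3: (2)·(5/11) + (4)·(4/11) + (7)·(1/11) + (2)·(1/11) = 35/11.
The best pure response is day 2 with expected payoff 58/11.

58/11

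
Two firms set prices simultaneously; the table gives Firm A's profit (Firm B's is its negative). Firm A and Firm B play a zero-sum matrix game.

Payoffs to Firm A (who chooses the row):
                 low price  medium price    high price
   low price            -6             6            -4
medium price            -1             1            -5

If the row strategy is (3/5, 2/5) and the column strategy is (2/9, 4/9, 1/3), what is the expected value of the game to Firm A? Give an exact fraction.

-26/45

Against (2/9, 4/9, 1/3), each row's expected payoff is low price: 0; medium price: -13/9.
Taking the (3/5, 2/5)-weighted average: (3/5)·(0) + (2/5)·(-13/9) = -26/45.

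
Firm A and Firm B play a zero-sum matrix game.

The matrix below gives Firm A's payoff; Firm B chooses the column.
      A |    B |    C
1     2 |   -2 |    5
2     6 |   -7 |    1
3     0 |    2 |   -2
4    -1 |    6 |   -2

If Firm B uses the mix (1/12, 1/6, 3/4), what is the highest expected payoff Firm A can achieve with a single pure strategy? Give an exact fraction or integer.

43/12

1: (2)·(1/12) + (-2)·(1/6) + (5)·(3/4) = 43/12.
2: (6)·(1/12) + (-7)·(1/6) + (1)·(3/4) = 1/12.
3: (0)·(1/12) + (2)·(1/6) + (-2)·(3/4) = -7/6.
4: (-1)·(1/12) + (6)·(1/6) + (-2)·(3/4) = -7/12.
The best pure response is 1 with expected payoff 43/12.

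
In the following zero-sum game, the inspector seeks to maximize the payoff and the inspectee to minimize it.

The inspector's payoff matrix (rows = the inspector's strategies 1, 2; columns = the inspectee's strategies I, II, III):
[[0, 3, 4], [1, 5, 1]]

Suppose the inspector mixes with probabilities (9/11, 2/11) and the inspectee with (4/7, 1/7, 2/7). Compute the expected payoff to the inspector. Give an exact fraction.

11/7

Against (4/7, 1/7, 2/7), each row's expected payoff is 1: 11/7; 2: 11/7.
Taking the (9/11, 2/11)-weighted average: (9/11)·(11/7) + (2/11)·(11/7) = 11/7.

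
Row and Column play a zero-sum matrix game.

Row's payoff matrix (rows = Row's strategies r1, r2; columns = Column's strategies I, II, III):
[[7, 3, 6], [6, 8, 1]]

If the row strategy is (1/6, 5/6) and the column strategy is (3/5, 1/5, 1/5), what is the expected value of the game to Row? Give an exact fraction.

11/2

Against (3/5, 1/5, 1/5), each row's expected payoff is r1: 6; r2: 27/5.
Taking the (1/6, 5/6)-weighted average: (1/6)·(6) + (5/6)·(27/5) = 11/2.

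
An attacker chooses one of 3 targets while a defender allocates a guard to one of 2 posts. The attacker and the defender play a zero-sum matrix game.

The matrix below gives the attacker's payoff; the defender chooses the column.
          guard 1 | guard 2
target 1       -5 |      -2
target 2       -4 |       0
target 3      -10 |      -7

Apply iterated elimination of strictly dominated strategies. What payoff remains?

Row target 1 is strictly dominated by row target 2 (-4>-5, 0>-2); eliminate target 1.
Column guard 2 is strictly dominated by guard 1 for the defender (-4<0, -10<-7); eliminate guard 2.
Row target 3 is strictly dominated by row target 2 (-4>-10); eliminate target 3.
Only (target 2, guard 1) remains, with payoff -4.

-4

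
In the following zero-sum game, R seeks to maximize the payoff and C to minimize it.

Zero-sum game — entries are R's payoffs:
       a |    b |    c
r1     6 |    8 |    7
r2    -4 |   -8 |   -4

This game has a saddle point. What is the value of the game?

Row minima: 6, -8 → R's maximin is 6.
Column maxima: 6, 8, 7 → C's minimax is 6.
They coincide at (r1, a), so the value is 6.

6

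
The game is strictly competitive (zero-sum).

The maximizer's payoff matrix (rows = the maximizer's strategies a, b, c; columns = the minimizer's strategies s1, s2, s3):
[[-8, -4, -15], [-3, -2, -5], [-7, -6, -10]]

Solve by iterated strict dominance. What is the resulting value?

Row c is strictly dominated by row b (-3>-7, -2>-6, -5>-10); eliminate c.
Row a is strictly dominated by row b (-3>-8, -2>-4, -5>-15); eliminate a.
Column s2 is strictly dominated by s1 for the minimizer (-3<-2); eliminate s2.
Column s1 is strictly dominated by s3 for the minimizer (-5<-3); eliminate s1.
Only (b, s3) remains, with payoff -5.

-5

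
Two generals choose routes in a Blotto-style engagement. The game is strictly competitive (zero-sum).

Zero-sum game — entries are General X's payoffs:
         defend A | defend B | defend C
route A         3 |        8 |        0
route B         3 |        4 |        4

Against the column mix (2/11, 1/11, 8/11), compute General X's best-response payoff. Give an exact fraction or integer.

42/11

route A: (3)·(2/11) + (8)·(1/11) + (0)·(8/11) = 14/11.
route B: (3)·(2/11) + (4)·(1/11) + (4)·(8/11) = 42/11.
The best pure response is route B with expected payoff 42/11.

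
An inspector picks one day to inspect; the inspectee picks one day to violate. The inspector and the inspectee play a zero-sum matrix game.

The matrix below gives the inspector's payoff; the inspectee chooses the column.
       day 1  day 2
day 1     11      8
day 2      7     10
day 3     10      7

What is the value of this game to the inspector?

Row day 3 is strictly dominated by row day 1, so the inspector never plays it.
The remaining 2×2 game on (day 1, day 2) × (day 1, day 2) has no saddle point. Let the inspector play day 1 with probability p; indifference gives 11p + 7(1−p) = 8p + 10(1−p), so p = 1/2.
Similarly the inspectee's optimal q on day 1 is 1/3, and the value is 11·(1/3) + (8)·(2/3) = 9.

9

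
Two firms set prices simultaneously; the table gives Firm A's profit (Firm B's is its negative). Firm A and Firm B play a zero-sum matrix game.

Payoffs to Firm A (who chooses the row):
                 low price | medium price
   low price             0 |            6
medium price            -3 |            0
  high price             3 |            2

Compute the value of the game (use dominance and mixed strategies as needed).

Row medium price is strictly dominated by row high price, so Firm A never plays it.
The remaining 2×2 game on (low price, high price) × (low price, medium price) has no saddle point. Let Firm A play low price with probability p; indifference gives 3(1−p) = 6p + 2(1−p), so p = 1/7.
Similarly Firm B's optimal q on low price is 4/7, and the value is 0·(4/7) + (6)·(3/7) = 18/7.

18/7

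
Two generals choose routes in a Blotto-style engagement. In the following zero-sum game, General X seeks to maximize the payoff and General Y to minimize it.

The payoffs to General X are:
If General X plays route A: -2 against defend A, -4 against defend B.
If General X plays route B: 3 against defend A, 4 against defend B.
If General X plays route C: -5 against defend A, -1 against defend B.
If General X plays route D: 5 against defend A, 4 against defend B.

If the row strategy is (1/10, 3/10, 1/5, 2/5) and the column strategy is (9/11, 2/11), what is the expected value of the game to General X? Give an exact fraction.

197/110

Against (9/11, 2/11), each row's expected payoff is route A: -26/11; route B: 35/11; route C: -47/11; route D: 53/11.
Taking the (1/10, 3/10, 1/5, 2/5)-weighted average: (1/10)·(-26/11) + (3/10)·(35/11) + (1/5)·(-47/11) + (2/5)·(53/11) = 197/110.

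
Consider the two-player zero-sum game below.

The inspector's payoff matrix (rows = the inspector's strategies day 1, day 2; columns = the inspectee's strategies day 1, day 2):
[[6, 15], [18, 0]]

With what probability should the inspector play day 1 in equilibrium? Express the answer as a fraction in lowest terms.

Row minima are 6 and 0, so the inspector's maximin is 6; column maxima are 18 and 15, so the inspectee's minimax is 15. These differ, so the equilibrium is in mixed strategies.
Let the inspector play day 1 with probability p. The inspectee is indifferent when 6p + 18(1−p) = 15p, giving p = 2/3.

2/3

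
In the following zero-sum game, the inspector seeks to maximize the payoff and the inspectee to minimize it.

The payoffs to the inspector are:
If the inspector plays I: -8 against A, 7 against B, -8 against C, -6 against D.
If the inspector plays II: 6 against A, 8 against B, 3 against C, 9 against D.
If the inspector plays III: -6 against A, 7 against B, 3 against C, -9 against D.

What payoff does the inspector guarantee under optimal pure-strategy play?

Row minima: -8, 3, -9 → the inspector's maximin is 3.
Column maxima: 6, 8, 3, 9 → the inspectee's minimax is 3.
They coincide at (II, C), so the value is 3.

3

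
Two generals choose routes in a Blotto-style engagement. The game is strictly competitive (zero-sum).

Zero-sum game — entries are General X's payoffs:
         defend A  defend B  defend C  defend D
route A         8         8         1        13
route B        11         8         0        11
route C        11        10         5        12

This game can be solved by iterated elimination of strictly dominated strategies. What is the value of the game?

Column defend B is strictly dominated by defend C for General Y (1<8, 0<8, 5<10); eliminate defend B.
Column defend A is strictly dominated by defend C for General Y (1<8, 0<11, 5<11); eliminate defend A.
Column defend D is strictly dominated by defend C for General Y (1<13, 0<11, 5<12); eliminate defend D.
Row route A is strictly dominated by row route C (5>1); eliminate route A.
Row route B is strictly dominated by row route C (5>0); eliminate route B.
Only (route C, defend C) remains, with payoff 5.

5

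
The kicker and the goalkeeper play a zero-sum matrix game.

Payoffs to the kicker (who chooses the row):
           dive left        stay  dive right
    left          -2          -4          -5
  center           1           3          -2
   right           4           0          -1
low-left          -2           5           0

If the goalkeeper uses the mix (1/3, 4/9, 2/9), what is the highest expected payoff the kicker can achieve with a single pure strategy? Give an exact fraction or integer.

14/9

left: (-2)·(1/3) + (-4)·(4/9) + (-5)·(2/9) = -32/9.
center: (1)·(1/3) + (3)·(4/9) + (-2)·(2/9) = 11/9.
right: (4)·(1/3) + (0)·(4/9) + (-1)·(2/9) = 10/9.
low-left: (-2)·(1/3) + (5)·(4/9) + (0)·(2/9) = 14/9.
The best pure response is low-left with expected payoff 14/9.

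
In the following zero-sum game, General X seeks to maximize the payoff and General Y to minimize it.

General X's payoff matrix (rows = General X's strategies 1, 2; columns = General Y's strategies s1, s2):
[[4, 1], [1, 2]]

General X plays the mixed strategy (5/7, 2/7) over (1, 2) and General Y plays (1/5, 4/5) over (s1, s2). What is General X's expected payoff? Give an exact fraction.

58/35

Against (1/5, 4/5), each row's expected payoff is 1: 8/5; 2: 9/5.
Taking the (5/7, 2/7)-weighted average: (5/7)·(8/5) + (2/7)·(9/5) = 58/35.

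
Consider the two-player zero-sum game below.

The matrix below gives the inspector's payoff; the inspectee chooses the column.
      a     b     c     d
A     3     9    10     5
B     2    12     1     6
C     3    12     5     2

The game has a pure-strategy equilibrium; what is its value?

3

Row minima: 3, 1, 2 → the inspector's maximin is 3.
Column maxima: 3, 12, 10, 6 → the inspectee's minimax is 3.
They coincide at (A, a), so the value is 3.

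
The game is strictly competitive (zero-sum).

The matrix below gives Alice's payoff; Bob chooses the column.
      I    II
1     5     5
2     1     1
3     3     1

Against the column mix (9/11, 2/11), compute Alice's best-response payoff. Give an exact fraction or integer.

1: (5)·(9/11) + (5)·(2/11) = 5.
2: (1)·(9/11) + (1)·(2/11) = 1.
3: (3)·(9/11) + (1)·(2/11) = 29/11.
The best pure response is 1 with expected payoff 5.

5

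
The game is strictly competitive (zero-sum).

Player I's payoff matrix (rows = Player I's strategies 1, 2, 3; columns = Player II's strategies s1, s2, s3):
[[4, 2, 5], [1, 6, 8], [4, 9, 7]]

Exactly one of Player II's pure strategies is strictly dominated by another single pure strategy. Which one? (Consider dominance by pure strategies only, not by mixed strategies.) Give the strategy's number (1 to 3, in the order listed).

Player II prefers columns that give Player I less. Compare s3 with s1: 4 < 5, 1 < 8, 4 < 7.
So s1 strictly dominates s3 for Player II; s3 is strictly dominated.

3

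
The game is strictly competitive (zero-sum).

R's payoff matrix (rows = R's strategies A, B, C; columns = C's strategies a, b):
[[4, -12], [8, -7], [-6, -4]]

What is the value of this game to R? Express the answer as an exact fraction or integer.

Row A is strictly dominated by row B, so R never plays it.
The remaining 2×2 game on (B, C) × (a, b) has no saddle point. Let R play B with probability p; indifference gives 8p − 6(1−p) = −7p − 4(1−p), so p = 2/17.
Similarly C's optimal q on a is 3/17, and the value is 8·(3/17) + (-7)·(14/17) = -74/17.

-74/17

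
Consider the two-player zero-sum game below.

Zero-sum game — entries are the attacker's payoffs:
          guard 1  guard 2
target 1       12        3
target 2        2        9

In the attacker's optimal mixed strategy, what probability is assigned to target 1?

7/16

Row minima are 3 and 2, so the attacker's maximin is 3; column maxima are 12 and 9, so the defender's minimax is 9. These differ, so the equilibrium is in mixed strategies.
Let the attacker play target 1 with probability p. The defender is indifferent when 12p + 2(1−p) = 3p + 9(1−p), giving p = 7/16.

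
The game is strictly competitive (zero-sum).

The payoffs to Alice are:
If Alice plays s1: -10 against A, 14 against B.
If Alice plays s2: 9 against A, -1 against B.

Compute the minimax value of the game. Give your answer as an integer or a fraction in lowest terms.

58/17

Row minima are -10 and -1, so Alice's maximin is -1; column maxima are 9 and 14, so Bob's minimax is 9. These differ, so the equilibrium is in mixed strategies.
Let Alice play s1 with probability p. Bob is indifferent when −10p + 9(1−p) = 14p − (1−p), giving p = 5/17.
Let Bob play A with probability q. Alice is indifferent when −10q + 14(1−q) = 9q − (1−q), giving q = 15/34.
The value is -10·(15/34) + (14)·(19/34) = 58/17.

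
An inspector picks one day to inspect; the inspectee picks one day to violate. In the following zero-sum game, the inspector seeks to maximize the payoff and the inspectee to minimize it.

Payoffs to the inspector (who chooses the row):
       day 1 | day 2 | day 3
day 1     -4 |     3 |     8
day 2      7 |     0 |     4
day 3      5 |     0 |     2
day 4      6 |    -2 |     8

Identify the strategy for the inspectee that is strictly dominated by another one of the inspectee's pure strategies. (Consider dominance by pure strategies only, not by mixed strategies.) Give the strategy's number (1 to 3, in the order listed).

The inspectee prefers columns that give the inspector less. Compare day 3 with day 2: 3 < 8, 0 < 4, 0 < 2, -2 < 8.
So day 2 strictly dominates day 3 for the inspectee; day 3 is strictly dominated.

3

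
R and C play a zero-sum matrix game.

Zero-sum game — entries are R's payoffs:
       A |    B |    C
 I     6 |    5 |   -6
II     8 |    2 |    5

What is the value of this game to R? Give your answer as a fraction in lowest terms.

37/14

Column A is strictly dominated by B for C (it gives R more in every row).
The remaining 2×2 game on (I, II) × (B, C) has no saddle point. Let R play I with probability p; indifference gives 5p + 2(1−p) = −6p + 5(1−p), so p = 3/14.
Similarly C's optimal q on B is 11/14, and the value is 5·(11/14) + (-6)·(3/14) = 37/14.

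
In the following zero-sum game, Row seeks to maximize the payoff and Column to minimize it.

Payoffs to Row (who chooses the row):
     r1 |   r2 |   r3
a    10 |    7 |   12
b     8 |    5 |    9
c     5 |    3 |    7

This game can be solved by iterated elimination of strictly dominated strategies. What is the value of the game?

Row b is strictly dominated by row a (10>8, 7>5, 12>9); eliminate b.
Row c is strictly dominated by row a (10>5, 7>3, 12>7); eliminate c.
Column r1 is strictly dominated by r2 for Column (7<10); eliminate r1.
Column r3 is strictly dominated by r2 for Column (7<12); eliminate r3.
Only (a, r2) remains, with payoff 7.

7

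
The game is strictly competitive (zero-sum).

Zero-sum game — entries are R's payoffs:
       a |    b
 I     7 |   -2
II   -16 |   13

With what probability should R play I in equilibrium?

Row minima are -2 and -16, so R's maximin is -2; column maxima are 7 and 13, so C's minimax is 7. These differ, so the equilibrium is in mixed strategies.
Let R play I with probability p. C is indifferent when 7p − 16(1−p) = −2p + 13(1−p), giving p = 29/38.

29/38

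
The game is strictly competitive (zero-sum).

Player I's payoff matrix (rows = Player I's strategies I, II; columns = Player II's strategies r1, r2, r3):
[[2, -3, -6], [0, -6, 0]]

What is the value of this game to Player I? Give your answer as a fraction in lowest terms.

Column r1 is strictly dominated by r2 for Player II (it gives Player I more in every row).
The remaining 2×2 game on (I, II) × (r2, r3) has no saddle point. Let Player I play I with probability p; indifference gives −3p − 6(1−p) = −6p, so p = 2/3.
Similarly Player II's optimal q on r2 is 2/3, and the value is -3·(2/3) + (-6)·(1/3) = -4.

-4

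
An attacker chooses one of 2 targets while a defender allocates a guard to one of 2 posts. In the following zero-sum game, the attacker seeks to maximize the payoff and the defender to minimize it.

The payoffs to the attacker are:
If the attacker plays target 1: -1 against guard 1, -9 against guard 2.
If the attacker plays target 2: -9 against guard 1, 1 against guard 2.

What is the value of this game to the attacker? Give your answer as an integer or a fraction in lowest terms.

Row minima are -9 and -9, so the attacker's maximin is -9; column maxima are -1 and 1, so the defender's minimax is -1. These differ, so the equilibrium is in mixed strategies.
Let the attacker play target 1 with probability p. The defender is indifferent when −p − 9(1−p) = −9p + (1−p), giving p = 5/9.
Let the defender play guard 1 with probability q. The attacker is indifferent when −q − 9(1−q) = −9q + (1−q), giving q = 5/9.
The value is -1·(5/9) + (-9)·(4/9) = -41/9.

-41/9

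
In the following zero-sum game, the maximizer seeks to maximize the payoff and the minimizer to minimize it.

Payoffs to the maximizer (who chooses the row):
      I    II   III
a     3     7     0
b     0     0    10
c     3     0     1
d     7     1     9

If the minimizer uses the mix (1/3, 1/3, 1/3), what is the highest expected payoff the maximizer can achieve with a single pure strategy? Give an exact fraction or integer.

a: (3)·(1/3) + (7)·(1/3) + (0)·(1/3) = 10/3.
b: (0)·(1/3) + (0)·(1/3) + (10)·(1/3) = 10/3.
c: (3)·(1/3) + (0)·(1/3) + (1)·(1/3) = 4/3.
d: (7)·(1/3) + (1)·(1/3) + (9)·(1/3) = 17/3.
The best pure response is d with expected payoff 17/3.

17/3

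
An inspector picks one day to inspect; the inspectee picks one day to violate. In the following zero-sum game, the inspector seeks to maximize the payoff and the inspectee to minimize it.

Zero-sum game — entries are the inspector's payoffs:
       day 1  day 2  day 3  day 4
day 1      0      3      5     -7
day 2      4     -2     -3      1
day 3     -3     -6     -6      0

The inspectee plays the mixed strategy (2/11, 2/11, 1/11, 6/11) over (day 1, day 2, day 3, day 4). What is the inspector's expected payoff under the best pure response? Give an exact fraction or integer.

day 1: (0)·(2/11) + (3)·(2/11) + (5)·(1/11) + (-7)·(6/11) = -31/11.
day 2: (4)·(2/11) + (-2)·(2/11) + (-3)·(1/11) + (1)·(6/11) = 7/11.
day 3: (-3)·(2/11) + (-6)·(2/11) + (-6)·(1/11) + (0)·(6/11) = -24/11.
The best pure response is day 2 with expected payoff 7/11.

7/11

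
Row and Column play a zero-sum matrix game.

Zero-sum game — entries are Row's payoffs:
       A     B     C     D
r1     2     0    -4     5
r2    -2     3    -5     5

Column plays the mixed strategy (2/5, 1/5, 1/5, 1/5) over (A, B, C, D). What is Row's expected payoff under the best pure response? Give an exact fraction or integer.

r1: (2)·(2/5) + (0)·(1/5) + (-4)·(1/5) + (5)·(1/5) = 1.
r2: (-2)·(2/5) + (3)·(1/5) + (-5)·(1/5) + (5)·(1/5) = -1/5.
The best pure response is r1 with expected payoff 1.

1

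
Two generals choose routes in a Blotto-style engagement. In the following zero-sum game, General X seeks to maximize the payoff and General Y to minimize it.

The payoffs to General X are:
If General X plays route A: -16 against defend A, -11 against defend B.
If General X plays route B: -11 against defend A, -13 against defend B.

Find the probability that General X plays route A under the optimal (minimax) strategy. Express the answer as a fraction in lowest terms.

2/7

Row minima are -16 and -13, so General X's maximin is -13; column maxima are -11 and -11, so General Y's minimax is -11. These differ, so the equilibrium is in mixed strategies.
Let General X play route A with probability p. General Y is indifferent when −16p − 11(1−p) = −11p − 13(1−p), giving p = 2/7.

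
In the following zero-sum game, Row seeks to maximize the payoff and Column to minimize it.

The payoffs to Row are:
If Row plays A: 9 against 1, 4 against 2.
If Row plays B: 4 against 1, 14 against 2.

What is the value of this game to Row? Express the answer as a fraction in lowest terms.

Row minima are 4 and 4, so Row's maximin is 4; column maxima are 9 and 14, so Column's minimax is 9. These differ, so the equilibrium is in mixed strategies.
Let Row play A with probability p. Column is indifferent when 9p + 4(1−p) = 4p + 14(1−p), giving p = 2/3.
Let Column play 1 with probability q. Row is indifferent when 9q + 4(1−q) = 4q + 14(1−q), giving q = 2/3.
The value is 9·(2/3) + (4)·(1/3) = 22/3.

22/3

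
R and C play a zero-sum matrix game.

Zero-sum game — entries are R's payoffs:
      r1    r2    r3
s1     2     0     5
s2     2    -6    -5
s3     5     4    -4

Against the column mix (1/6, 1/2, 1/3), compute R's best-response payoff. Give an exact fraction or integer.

2

s1: (2)·(1/6) + (0)·(1/2) + (5)·(1/3) = 2.
s2: (2)·(1/6) + (-6)·(1/2) + (-5)·(1/3) = -13/3.
s3: (5)·(1/6) + (4)·(1/2) + (-4)·(1/3) = 3/2.
The best pure response is s1 with expected payoff 2.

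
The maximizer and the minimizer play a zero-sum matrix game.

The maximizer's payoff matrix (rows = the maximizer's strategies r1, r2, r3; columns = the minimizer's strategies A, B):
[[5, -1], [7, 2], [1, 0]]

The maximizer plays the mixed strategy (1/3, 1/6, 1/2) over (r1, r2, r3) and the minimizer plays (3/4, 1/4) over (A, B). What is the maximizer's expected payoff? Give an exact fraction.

Against (3/4, 1/4), each row's expected payoff is r1: 7/2; r2: 23/4; r3: 3/4.
Taking the (1/3, 1/6, 1/2)-weighted average: (1/3)·(7/2) + (1/6)·(23/4) + (1/2)·(3/4) = 5/2.

5/2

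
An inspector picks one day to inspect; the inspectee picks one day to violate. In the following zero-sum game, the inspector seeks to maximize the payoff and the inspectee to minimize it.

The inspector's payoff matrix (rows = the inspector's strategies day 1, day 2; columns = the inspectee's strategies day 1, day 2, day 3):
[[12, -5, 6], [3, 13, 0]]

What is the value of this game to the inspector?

Column day 1 is strictly dominated by day 3 for the inspectee (it gives the inspector more in every row).
The remaining 2×2 game on (day 1, day 2) × (day 2, day 3) has no saddle point. Let the inspector play day 1 with probability p; indifference gives −5p + 13(1−p) = 6p, so p = 13/24.
Similarly the inspectee's optimal q on day 2 is 1/4, and the value is -5·(1/4) + (6)·(3/4) = 13/4.

13/4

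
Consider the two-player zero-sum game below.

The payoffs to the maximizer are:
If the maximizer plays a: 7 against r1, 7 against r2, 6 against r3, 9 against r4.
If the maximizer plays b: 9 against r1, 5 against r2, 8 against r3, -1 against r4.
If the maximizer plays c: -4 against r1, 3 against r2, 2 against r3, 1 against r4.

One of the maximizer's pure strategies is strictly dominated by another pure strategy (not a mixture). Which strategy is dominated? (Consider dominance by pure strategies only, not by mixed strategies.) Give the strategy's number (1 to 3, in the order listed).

3

Compare c with a: 7 > -4, 7 > 3, 6 > 2, 9 > 1.
So a strictly dominates c for the maximizer; c is strictly dominated.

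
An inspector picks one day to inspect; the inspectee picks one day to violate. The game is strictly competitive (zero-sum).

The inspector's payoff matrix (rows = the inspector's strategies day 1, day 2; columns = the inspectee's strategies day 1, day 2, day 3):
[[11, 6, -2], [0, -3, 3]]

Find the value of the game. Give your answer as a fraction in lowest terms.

6/7

Column day 1 is strictly dominated by day 2 for the inspectee (it gives the inspector more in every row).
The remaining 2×2 game on (day 1, day 2) × (day 2, day 3) has no saddle point. Let the inspector play day 1 with probability p; indifference gives 6p − 3(1−p) = −2p + 3(1−p), so p = 3/7.
Similarly the inspectee's optimal q on day 2 is 5/14, and the value is 6·(5/14) + (-2)·(9/14) = 6/7.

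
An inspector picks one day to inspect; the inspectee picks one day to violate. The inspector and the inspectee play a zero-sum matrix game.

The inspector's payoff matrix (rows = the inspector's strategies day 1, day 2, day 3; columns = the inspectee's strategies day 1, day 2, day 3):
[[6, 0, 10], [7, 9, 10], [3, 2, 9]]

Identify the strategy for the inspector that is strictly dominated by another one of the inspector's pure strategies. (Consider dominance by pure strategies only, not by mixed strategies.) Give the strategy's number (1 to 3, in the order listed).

3

Compare day 3 with day 2: 7 > 3, 9 > 2, 10 > 9.
So day 2 strictly dominates day 3 for the inspector; day 3 is strictly dominated.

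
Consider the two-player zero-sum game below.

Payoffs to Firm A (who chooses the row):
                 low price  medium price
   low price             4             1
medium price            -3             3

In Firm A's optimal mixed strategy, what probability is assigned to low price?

2/3

Row minima are 1 and -3, so Firm A's maximin is 1; column maxima are 4 and 3, so Firm B's minimax is 3. These differ, so the equilibrium is in mixed strategies.
Let Firm A play low price with probability p. Firm B is indifferent when 4p − 3(1−p) = p + 3(1−p), giving p = 2/3.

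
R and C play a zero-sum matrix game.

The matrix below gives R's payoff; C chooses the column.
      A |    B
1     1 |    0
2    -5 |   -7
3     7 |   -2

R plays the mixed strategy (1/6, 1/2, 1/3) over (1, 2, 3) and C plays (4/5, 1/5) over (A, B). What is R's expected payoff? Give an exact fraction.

Against (4/5, 1/5), each row's expected payoff is 1: 4/5; 2: -27/5; 3: 26/5.
Taking the (1/6, 1/2, 1/3)-weighted average: (1/6)·(4/5) + (1/2)·(-27/5) + (1/3)·(26/5) = -5/6.

-5/6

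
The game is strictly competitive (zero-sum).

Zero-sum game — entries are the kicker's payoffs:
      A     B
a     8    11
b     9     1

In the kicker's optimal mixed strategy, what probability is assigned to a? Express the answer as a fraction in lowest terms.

8/11

Row minima are 8 and 1, so the kicker's maximin is 8; column maxima are 9 and 11, so the goalkeeper's minimax is 9. These differ, so the equilibrium is in mixed strategies.
Let the kicker play a with probability p. The goalkeeper is indifferent when 8p + 9(1−p) = 11p + (1−p), giving p = 8/11.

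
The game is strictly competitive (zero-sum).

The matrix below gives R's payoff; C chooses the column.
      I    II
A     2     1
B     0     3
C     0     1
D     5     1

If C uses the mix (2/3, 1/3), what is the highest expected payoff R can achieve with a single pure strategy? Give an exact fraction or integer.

A: (2)·(2/3) + (1)·(1/3) = 5/3.
B: (0)·(2/3) + (3)·(1/3) = 1.
C: (0)·(2/3) + (1)·(1/3) = 1/3.
D: (5)·(2/3) + (1)·(1/3) = 11/3.
The best pure response is D with expected payoff 11/3.

11/3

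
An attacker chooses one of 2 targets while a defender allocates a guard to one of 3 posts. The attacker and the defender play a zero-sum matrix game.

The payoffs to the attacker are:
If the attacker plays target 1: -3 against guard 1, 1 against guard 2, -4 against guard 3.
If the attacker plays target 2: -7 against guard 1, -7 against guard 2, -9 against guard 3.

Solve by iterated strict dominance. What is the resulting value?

-4

Row target 2 is strictly dominated by row target 1 (-3>-7, 1>-7, -4>-9); eliminate target 2.
Column guard 1 is strictly dominated by guard 3 for the defender (-4<-3); eliminate guard 1.
Column guard 2 is strictly dominated by guard 3 for the defender (-4<1); eliminate guard 2.
Only (target 1, guard 3) remains, with payoff -4.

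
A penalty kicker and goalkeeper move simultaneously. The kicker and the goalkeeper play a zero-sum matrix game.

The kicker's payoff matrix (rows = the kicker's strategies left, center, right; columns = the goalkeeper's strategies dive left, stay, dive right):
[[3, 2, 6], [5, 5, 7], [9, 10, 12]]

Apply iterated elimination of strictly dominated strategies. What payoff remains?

9

Row left is strictly dominated by row center (5>3, 5>2, 7>6); eliminate left.
Column dive right is strictly dominated by dive left for the goalkeeper (5<7, 9<12); eliminate dive right.
Row center is strictly dominated by row right (9>5, 10>5); eliminate center.
Column stay is strictly dominated by dive left for the goalkeeper (9<10); eliminate stay.
Only (right, dive left) remains, with payoff 9.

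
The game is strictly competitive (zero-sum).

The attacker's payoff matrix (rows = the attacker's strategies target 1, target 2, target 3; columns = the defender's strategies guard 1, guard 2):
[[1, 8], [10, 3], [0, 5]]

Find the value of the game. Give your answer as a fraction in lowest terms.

Row target 3 is strictly dominated by row target 1, so the attacker never plays it.
The remaining 2×2 game on (target 1, target 2) × (guard 1, guard 2) has no saddle point. Let the attacker play target 1 with probability p; indifference gives p + 10(1−p) = 8p + 3(1−p), so p = 1/2.
Similarly the defender's optimal q on guard 1 is 5/14, and the value is 1·(5/14) + (8)·(9/14) = 11/2.

11/2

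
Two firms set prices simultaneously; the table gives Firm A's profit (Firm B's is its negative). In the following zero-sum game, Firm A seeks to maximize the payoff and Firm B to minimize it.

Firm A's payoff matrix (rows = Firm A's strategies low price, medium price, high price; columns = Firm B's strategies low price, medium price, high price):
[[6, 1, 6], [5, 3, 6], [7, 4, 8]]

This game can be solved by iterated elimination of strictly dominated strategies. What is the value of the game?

4

Column high price is strictly dominated by medium price for Firm B (1<6, 3<6, 4<8); eliminate high price.
Row low price is strictly dominated by row high price (7>6, 4>1); eliminate low price.
Column low price is strictly dominated by medium price for Firm B (3<5, 4<7); eliminate low price.
Row medium price is strictly dominated by row high price (4>3); eliminate medium price.
Only (high price, medium price) remains, with payoff 4.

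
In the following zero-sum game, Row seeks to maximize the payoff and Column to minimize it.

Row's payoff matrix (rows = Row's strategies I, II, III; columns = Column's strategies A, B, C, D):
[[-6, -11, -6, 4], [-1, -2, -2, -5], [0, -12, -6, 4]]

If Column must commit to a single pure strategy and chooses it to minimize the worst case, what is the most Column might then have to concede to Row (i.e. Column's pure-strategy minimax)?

The worst case (largest entry) in each column is A: 0, B: -2, C: -2, D: 4.
The best (smallest) of these is -2.

-2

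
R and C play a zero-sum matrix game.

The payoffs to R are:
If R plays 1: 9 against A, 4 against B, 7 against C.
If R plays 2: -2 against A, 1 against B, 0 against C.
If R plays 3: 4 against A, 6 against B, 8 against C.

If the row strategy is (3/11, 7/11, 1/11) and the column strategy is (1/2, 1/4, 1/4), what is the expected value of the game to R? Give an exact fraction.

2

Against (1/2, 1/4, 1/4), each row's expected payoff is 1: 29/4; 2: -3/4; 3: 11/2.
Taking the (3/11, 7/11, 1/11)-weighted average: (3/11)·(29/4) + (7/11)·(-3/4) + (1/11)·(11/2) = 2.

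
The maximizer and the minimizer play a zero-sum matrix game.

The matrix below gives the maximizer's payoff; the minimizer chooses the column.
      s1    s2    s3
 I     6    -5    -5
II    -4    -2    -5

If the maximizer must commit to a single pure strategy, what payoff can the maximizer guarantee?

The worst-case payoff for each row is I: -5, II: -5.
The best of these is -5.

-5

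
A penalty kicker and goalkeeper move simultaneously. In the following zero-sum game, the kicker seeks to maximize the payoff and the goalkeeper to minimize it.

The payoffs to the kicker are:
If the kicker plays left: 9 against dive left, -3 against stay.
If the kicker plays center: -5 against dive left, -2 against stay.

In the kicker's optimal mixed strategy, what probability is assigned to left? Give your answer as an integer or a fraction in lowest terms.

1/5

Row minima are -3 and -5, so the kicker's maximin is -3; column maxima are 9 and -2, so the goalkeeper's minimax is -2. These differ, so the equilibrium is in mixed strategies.
Let the kicker play left with probability p. The goalkeeper is indifferent when 9p − 5(1−p) = −3p − 2(1−p), giving p = 1/5.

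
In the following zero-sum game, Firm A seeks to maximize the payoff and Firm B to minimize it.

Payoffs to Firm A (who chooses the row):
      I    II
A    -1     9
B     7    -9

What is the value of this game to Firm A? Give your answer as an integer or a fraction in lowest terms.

27/13

Row minima are -1 and -9, so Firm A's maximin is -1; column maxima are 7 and 9, so Firm B's minimax is 7. These differ, so the equilibrium is in mixed strategies.
Let Firm A play A with probability p. Firm B is indifferent when −p + 7(1−p) = 9p − 9(1−p), giving p = 8/13.
Let Firm B play I with probability q. Firm A is indifferent when −q + 9(1−q) = 7q − 9(1−q), giving q = 9/13.
The value is -1·(9/13) + (9)·(4/13) = 27/13.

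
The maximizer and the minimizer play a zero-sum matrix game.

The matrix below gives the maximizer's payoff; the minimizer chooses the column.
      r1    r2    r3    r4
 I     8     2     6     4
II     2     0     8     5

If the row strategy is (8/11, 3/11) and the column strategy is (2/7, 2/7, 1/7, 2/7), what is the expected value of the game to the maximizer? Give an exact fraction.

Against (2/7, 2/7, 1/7, 2/7), each row's expected payoff is I: 34/7; II: 22/7.
Taking the (8/11, 3/11)-weighted average: (8/11)·(34/7) + (3/11)·(22/7) = 338/77.

338/77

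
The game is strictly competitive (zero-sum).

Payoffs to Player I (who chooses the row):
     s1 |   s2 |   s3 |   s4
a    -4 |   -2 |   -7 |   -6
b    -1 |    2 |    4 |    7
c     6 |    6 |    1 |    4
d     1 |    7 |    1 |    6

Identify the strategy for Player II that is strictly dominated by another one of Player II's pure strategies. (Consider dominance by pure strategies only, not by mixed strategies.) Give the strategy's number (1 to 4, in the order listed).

4

Player II prefers columns that give Player I less. Compare s4 with s3: -7 < -6, 4 < 7, 1 < 4, 1 < 6.
So s3 strictly dominates s4 for Player II; s4 is strictly dominated.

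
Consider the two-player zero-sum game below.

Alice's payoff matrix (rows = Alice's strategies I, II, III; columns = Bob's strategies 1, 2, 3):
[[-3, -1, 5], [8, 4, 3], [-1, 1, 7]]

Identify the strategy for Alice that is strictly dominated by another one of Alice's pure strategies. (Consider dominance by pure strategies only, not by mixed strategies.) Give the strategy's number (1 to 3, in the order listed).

1

Compare I with III: -1 > -3, 1 > -1, 7 > 5.
So III strictly dominates I for Alice; I is strictly dominated.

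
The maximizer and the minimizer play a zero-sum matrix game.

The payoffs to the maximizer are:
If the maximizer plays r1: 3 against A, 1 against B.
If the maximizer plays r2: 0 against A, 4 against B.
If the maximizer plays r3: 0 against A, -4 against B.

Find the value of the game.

Row r3 is strictly dominated by row r1, so the maximizer never plays it.
The remaining 2×2 game on (r1, r2) × (A, B) has no saddle point. Let the maximizer play r1 with probability p; indifference gives 3p = p + 4(1−p), so p = 2/3.
Similarly the minimizer's optimal q on A is 1/2, and the value is 3·(1/2) + (1)·(1/2) = 2.

2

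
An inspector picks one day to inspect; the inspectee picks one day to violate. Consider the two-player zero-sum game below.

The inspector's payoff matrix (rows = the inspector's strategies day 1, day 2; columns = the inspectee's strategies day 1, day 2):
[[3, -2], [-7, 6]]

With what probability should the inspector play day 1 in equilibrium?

13/18

Row minima are -2 and -7, so the inspector's maximin is -2; column maxima are 3 and 6, so the inspectee's minimax is 3. These differ, so the equilibrium is in mixed strategies.
Let the inspector play day 1 with probability p. The inspectee is indifferent when 3p − 7(1−p) = −2p + 6(1−p), giving p = 13/18.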